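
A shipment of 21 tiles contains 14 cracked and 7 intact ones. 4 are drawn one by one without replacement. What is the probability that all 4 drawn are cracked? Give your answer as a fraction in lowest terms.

Multiply the conditional probabilities at each draw: 14/21 · 13/20 · 12/19 · 11/18 = 24024/143640 = 143/855.

143/855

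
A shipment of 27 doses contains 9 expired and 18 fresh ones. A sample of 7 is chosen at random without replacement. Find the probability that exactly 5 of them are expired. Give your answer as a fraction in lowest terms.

Total number of selections: C(27,7) = 888030.
Selections with exactly 5 expired: choose 5 of the 9 expired and 2 of the 18 fresh, C(9,5)·C(18,2) = 126·153 = 19278.
Probability = 19278/888030 = 357/16445.

357/16445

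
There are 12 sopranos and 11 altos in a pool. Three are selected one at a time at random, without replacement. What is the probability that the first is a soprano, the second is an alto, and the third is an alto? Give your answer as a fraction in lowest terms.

20/161

Multiply the conditional probabilities at each draw: 12/23 · 11/22 · 10/21 = 1320/10626 = 20/161.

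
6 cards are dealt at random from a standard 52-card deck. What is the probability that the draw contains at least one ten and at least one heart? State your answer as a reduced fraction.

There are C(52,6) = 20358520 possible draws.
By inclusion-exclusion on the complements, draws missing all tens or all hearts: C(48,6) + C(39,6) − C(36,6) = 12271512 + 3262623 − 1947792 = 13586343.
So draws with at least one of each: 20358520 − 13586343 = 6772177, probability 6772177/20358520.

6772177/20358520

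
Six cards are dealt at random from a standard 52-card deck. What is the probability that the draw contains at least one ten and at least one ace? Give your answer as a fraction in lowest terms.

There are C(52,6) = 20358520 possible draws.
By inclusion-exclusion on the complements, draws missing all tens or all aces: C(48,6) + C(48,6) − C(44,6) = 12271512 + 12271512 − 7059052 = 17483972.
So draws with at least one of each: 20358520 − 17483972 = 2874548, probability 2874548/20358520 = 718637/5089630.

718637/5089630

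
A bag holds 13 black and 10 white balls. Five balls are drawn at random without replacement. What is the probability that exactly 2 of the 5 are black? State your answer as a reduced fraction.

Total number of selections: C(23,5) = 33649.
Selections with exactly 2 black: choose 2 of the 13 black and 3 of the 10 white, C(13,2)·C(10,3) = 78·120 = 9360.
Probability = 9360/33649.

9360/33649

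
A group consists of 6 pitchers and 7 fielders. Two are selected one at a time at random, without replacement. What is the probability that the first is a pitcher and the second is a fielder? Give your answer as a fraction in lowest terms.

Multiply the conditional probabilities at each draw: 6/13 · 7/12 = 42/156 = 7/26.

7/26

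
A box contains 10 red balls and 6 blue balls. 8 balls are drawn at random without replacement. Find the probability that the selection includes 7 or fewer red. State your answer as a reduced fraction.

There are C(16,8) = 12870 ways to choose the 8.
The complement is exactly 8 red: C(10,8)·C(6,0) = 45.
Probability = 1 − 45/12870 = 12825/12870 = 285/286.

285/286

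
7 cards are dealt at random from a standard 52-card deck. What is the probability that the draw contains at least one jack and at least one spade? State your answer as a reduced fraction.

There are C(52,7) = 133784560 possible draws.
By inclusion-exclusion on the complements, draws missing all jacks or all spades: C(48,7) + C(39,7) − C(36,7) = 73629072 + 15380937 − 8347680 = 80662329.
So draws with at least one of each: 133784560 − 80662329 = 53122231, probability 53122231/133784560.

53122231/133784560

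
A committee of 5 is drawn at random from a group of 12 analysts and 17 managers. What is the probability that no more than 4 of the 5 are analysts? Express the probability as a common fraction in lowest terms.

There are C(29,5) = 118755 ways to choose the 5.
The complement is exactly 5 analysts: C(12,5)·C(17,0) = 792.
Probability = 1 − 792/118755 = 117963/118755 = 13107/13195.

13107/13195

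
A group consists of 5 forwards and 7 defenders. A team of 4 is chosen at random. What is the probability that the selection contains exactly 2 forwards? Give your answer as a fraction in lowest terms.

14/33

The sample space is all 4-subsets of the 12: C(12,4) = 495.
Selections with exactly 2 forwards: choose 2 of the 5 forwards and 2 of the 7 defenders, C(5,2)·C(7,2) = 10·21 = 210.
Probability = 210/495 = 14/33.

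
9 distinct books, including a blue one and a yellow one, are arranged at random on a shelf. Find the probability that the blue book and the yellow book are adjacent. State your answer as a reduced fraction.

There are 9! = 362880 arrangements.
Treat the blue book and the yellow book as a block: 8! arrangements of the blocks × 2 orders within the block = 2·40320 = 80640.
Probability = 80640/362880 = 2/9.

2/9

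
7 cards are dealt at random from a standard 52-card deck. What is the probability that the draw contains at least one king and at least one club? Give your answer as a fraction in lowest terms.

There are C(52,7) = 133784560 possible draws.
By inclusion-exclusion on the complements, draws missing all kings or all clubs: C(48,7) + C(39,7) − C(36,7) = 73629072 + 15380937 − 8347680 = 80662329.
So draws with at least one of each: 133784560 − 80662329 = 53122231, probability 53122231/133784560.

53122231/133784560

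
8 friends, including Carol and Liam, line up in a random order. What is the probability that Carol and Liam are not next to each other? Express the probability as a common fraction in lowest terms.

3/4

There are 8! = 40320 arrangements.
Arrangements with Carol and Liam adjacent: 2·7! = 10080.
So not adjacent: 40320 − 10080 = 30240, probability 30240/40320 = 3/4.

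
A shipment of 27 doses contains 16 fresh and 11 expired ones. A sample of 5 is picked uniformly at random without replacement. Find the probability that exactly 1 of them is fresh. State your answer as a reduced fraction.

176/2691

Total number of selections: C(27,5) = 80730.
Selections with exactly 1 fresh: choose 1 of the 16 fresh and 4 of the 11 expired, C(16,1)·C(11,4) = 16·330 = 5280.
Probability = 5280/80730 = 176/2691.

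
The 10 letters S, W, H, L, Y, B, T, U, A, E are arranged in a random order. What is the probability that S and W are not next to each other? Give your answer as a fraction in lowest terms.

There are 10! = 3628800 arrangements.
Arrangements with S and W adjacent: 2·9! = 725760.
So not adjacent: 3628800 − 725760 = 2903040, probability 2903040/3628800 = 4/5.

4/5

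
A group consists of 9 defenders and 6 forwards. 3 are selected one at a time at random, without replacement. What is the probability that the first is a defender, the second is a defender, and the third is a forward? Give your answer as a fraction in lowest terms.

Multiply the conditional probabilities at each draw: 9/15 · 8/14 · 6/13 = 432/2730 = 72/455.

72/455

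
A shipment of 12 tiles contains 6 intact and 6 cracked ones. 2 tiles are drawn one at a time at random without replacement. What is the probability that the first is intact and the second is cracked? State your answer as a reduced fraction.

Multiply the conditional probabilities at each draw: 6/12 · 6/11 = 36/132 = 3/11.

3/11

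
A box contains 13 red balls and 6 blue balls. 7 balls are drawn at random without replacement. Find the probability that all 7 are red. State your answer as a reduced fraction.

There are C(19,7) = 50388 possible selections.
Selections with all red: C(13,7) = 1716.
Probability = 1716/50388 = 11/323.

11/323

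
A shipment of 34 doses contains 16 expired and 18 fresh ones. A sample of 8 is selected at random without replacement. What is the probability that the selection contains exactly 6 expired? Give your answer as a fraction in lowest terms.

The sample space is all 8-subsets of the 34: C(34,8) = 18156204.
Selections with exactly 6 expired: choose 6 of the 16 expired and 2 of the 18 fresh, C(16,6)·C(18,2) = 8008·153 = 1225224.
Probability = 1225224/18156204 = 182/2697.

182/2697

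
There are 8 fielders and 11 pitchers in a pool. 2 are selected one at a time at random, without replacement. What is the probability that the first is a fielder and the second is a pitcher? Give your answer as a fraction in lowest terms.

44/171

Multiply the conditional probabilities at each draw: 8/19 · 11/18 = 88/342 = 44/171.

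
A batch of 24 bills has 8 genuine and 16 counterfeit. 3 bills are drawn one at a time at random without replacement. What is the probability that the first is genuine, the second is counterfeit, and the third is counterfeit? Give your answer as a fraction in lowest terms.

40/253

Multiply the conditional probabilities at each draw: 8/24 · 16/23 · 15/22 = 1920/12144 = 40/253.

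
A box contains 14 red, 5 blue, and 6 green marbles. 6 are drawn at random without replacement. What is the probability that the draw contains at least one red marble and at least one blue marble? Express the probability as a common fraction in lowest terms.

19697/25300

There are C(25,6) = 177100 possible draws.
By inclusion-exclusion on the complements, draws missing all red or all blue: C(11,6) + C(20,6) − C(6,6) = 462 + 38760 − 1 = 39221.
So draws with at least one of each: 177100 − 39221 = 137879, probability 137879/177100 = 19697/25300.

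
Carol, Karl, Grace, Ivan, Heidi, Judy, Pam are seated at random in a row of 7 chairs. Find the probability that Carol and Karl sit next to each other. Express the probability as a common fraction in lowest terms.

2/7

There are 7! = 5040 arrangements.
Treat Carol and Karl as a block: 6! arrangements of the blocks × 2 orders within the block = 2·720 = 1440.
Probability = 1440/5040 = 2/7.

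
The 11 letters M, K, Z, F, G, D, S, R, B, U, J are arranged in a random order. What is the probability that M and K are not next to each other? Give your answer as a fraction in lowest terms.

There are 11! = 39916800 arrangements.
Arrangements with M and K adjacent: 2·10! = 7257600.
So not adjacent: 39916800 − 7257600 = 32659200, probability 32659200/39916800 = 9/11.

9/11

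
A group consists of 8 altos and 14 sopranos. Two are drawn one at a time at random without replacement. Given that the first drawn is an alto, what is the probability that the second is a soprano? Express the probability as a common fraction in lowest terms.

2/3

After removing one alto, 21 remain: 7 altos and 14 sopranos.
So the probability the next is a soprano is 14/21 = 2/3.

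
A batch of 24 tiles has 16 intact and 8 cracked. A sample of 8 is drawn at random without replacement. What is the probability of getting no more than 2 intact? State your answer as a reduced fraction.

Total selections: C(24,8) = 735471.
Favorable selections (no more than 2 intact): C(16,0)·C(8,8) + C(16,1)·C(8,7) + C(16,2)·C(8,6) = 1 + 128 + 3360 = 3489.
Probability = 3489/735471 = 1163/245157.

1163/245157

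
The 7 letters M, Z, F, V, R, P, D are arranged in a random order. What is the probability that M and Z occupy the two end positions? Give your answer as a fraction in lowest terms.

1/21

There are 7! = 5040 arrangements.
Place M and Z at the ends in 2 ways, arrange the remaining 5 in 5! = 120 ways: 2·120 = 240.
Probability = 240/5040 = 1/21.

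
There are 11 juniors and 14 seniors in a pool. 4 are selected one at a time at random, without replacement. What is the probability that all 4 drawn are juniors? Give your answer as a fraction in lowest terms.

Multiply the conditional probabilities at each draw: 11/25 · 10/24 · 9/23 · 8/22 = 7920/303600 = 3/115.

3/115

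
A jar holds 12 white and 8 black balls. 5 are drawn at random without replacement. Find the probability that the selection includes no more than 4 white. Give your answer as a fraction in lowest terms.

613/646

There are C(20,5) = 15504 ways to choose the 5.
The complement is exactly 5 white: C(12,5)·C(8,0) = 792.
Probability = 1 − 792/15504 = 14712/15504 = 613/646.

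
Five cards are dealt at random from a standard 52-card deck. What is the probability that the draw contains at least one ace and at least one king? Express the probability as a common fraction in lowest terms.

There are C(52,5) = 2598960 possible draws.
By inclusion-exclusion on the complements, draws missing all aces or all kings: C(48,5) + C(48,5) − C(44,5) = 1712304 + 1712304 − 1086008 = 2338600.
So draws with at least one of each: 2598960 − 2338600 = 260360, probability 260360/2598960 = 6509/64974.

6509/64974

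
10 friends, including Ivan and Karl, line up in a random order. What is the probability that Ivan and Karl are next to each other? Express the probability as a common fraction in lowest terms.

There are 10! = 3628800 arrangements.
Treat Ivan and Karl as a block: 9! arrangements of the blocks × 2 orders within the block = 2·362880 = 725760.
Probability = 725760/3628800 = 1/5.

1/5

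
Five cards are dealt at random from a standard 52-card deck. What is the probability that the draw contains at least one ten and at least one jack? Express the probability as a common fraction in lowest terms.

6509/64974

There are C(52,5) = 2598960 possible draws.
By inclusion-exclusion on the complements, draws missing all tens or all jacks: C(48,5) + C(48,5) − C(44,5) = 1712304 + 1712304 − 1086008 = 2338600.
So draws with at least one of each: 2598960 − 2338600 = 260360, probability 260360/2598960 = 6509/64974.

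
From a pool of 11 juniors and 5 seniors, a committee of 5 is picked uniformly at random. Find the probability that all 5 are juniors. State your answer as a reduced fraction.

There are C(16,5) = 4368 possible selections.
Selections with all juniors: C(11,5) = 462.
Probability = 462/4368 = 11/104.

11/104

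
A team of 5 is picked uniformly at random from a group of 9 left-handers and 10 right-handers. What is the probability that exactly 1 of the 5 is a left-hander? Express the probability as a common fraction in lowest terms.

105/646

Total number of selections: C(19,5) = 11628.
Selections with exactly 1 left-hander: choose 1 of the 9 left-handers and 4 of the 10 right-handers, C(9,1)·C(10,4) = 9·210 = 1890.
Probability = 1890/11628 = 105/646.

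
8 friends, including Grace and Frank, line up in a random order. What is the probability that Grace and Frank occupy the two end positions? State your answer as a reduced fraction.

There are 8! = 40320 arrangements.
Place Grace and Frank at the ends in 2 ways, arrange the remaining 6 in 6! = 720 ways: 2·720 = 1440.
Probability = 1440/40320 = 1/28.

1/28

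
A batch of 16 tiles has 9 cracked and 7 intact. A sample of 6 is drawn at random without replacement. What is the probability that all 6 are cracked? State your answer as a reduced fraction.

There are C(16,6) = 8008 possible selections.
Selections with all cracked: C(9,6) = 84.
Probability = 84/8008 = 3/286.

3/286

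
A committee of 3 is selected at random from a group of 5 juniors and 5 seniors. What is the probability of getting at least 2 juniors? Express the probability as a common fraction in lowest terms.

1/2

Total selections: C(10,3) = 120.
Favorable selections (at least 2 juniors): C(5,2)·C(5,1) + C(5,3)·C(5,0) = 50 + 10 = 60.
Probability = 60/120 = 1/2.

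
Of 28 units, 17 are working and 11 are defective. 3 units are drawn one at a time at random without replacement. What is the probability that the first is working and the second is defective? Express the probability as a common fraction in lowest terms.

Multiply the conditional probabilities at each draw: 17/28 · 11/27 = 187/756.

187/756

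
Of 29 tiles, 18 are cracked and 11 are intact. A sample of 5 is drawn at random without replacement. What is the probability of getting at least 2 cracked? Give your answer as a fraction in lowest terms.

Total selections: C(29,5) = 118755.
Count the complement (fewer than 2 cracked): C(18,0)·C(11,5) + C(18,1)·C(11,4) = 462 + 5940 = 6402.
Probability = 1 − 6402/118755 = 112353/118755 = 37451/39585.

37451/39585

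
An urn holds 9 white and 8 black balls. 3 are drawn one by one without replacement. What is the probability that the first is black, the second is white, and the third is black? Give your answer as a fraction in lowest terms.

21/170

Multiply the conditional probabilities at each draw: 8/17 · 9/16 · 7/15 = 504/4080 = 21/170.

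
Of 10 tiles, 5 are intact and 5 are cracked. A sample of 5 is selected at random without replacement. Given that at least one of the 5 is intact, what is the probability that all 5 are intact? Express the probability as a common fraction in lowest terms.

1/251

Work in counts. Selections with at least one intact: C(10,5) − C(5,5) = 252 − 1 = 251.
Of those, selections where all 5 are intact: C(5,5) = 1.
Conditional probability = 1/251.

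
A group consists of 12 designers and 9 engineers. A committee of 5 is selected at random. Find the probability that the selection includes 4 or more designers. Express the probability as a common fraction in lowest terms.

Total selections: C(21,5) = 20349.
Favorable selections (4 or more designers): C(12,4)·C(9,1) + C(12,5)·C(9,0) = 4455 + 792 = 5247.
Probability = 5247/20349 = 583/2261.

583/2261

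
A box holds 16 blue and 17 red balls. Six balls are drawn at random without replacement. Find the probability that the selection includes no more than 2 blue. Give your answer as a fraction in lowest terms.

There are C(33,6) = 1107568 ways to choose the 6.
Favorable selections (no more than 2 blue): C(16,0)·C(17,6) + C(16,1)·C(17,5) + C(16,2)·C(17,4) = 12376 + 99008 + 285600 = 396984.
Probability = 396984/1107568 = 7089/19778.

7089/19778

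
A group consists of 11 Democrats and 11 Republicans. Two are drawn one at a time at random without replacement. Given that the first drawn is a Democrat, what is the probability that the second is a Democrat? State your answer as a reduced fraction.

After removing one Democrat, 21 remain: 10 Democrats and 11 Republicans.
So the probability the next is a Democrat is 10/21.

10/21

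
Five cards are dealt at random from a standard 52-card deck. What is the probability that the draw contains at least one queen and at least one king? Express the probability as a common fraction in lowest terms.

6509/64974

There are C(52,5) = 2598960 possible draws.
By inclusion-exclusion on the complements, draws missing all queens or all kings: C(48,5) + C(48,5) − C(44,5) = 1712304 + 1712304 − 1086008 = 2338600.
So draws with at least one of each: 2598960 − 2338600 = 260360, probability 260360/2598960 = 6509/64974.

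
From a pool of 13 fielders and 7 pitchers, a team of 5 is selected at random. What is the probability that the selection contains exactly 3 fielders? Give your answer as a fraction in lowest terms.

There are C(20,5) = 15504 ways to choose 5 from 20.
Selections with exactly 3 fielders: choose 3 of the 13 fielders and 2 of the 7 pitchers, C(13,3)·C(7,2) = 286·21 = 6006.
Probability = 6006/15504 = 1001/2584.

1001/2584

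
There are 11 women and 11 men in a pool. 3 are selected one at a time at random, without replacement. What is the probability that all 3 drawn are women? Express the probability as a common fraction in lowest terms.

3/28

Multiply the conditional probabilities at each draw: 11/22 · 10/21 · 9/20 = 990/9240 = 3/28.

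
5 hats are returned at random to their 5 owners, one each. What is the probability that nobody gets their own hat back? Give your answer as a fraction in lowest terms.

There are 5! = 120 assignments.
By inclusion-exclusion, assignments with no fixed points: C(5,0)·5! − C(5,1)·4! + C(5,2)·3! − C(5,3)·2! + C(5,4)·1! − C(5,5)·0! = 44.
Probability = 44/120 = 11/30.

11/30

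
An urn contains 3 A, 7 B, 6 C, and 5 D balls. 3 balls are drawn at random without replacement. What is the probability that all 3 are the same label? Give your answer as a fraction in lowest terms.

There are C(21,3) = 1330 ways to draw 3 balls.
All same label: C(3,3) + C(7,3) + C(6,3) + C(5,3) = 1 + 35 + 20 + 10 = 66.
Probability = 66/1330 = 33/665.

33/665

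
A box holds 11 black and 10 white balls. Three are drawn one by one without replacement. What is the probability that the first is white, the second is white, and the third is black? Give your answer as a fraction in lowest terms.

Multiply the conditional probabilities at each draw: 10/21 · 9/20 · 11/19 = 990/7980 = 33/266.

33/266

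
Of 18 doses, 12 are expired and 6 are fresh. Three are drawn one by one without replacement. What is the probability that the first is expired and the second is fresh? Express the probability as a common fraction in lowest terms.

Multiply the conditional probabilities at each draw: 12/18 · 6/17 = 72/306 = 4/17.

4/17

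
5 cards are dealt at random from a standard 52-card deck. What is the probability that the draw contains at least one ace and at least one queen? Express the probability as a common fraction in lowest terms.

There are C(52,5) = 2598960 possible draws.
By inclusion-exclusion on the complements, draws missing all aces or all queens: C(48,5) + C(48,5) − C(44,5) = 1712304 + 1712304 − 1086008 = 2338600.
So draws with at least one of each: 2598960 − 2338600 = 260360, probability 260360/2598960 = 6509/64974.

6509/64974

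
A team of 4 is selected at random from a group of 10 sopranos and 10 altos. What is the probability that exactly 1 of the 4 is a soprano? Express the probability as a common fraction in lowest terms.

80/323

There are C(20,4) = 4845 ways to choose 4 from 20.
Selections with exactly 1 soprano: choose 1 of the 10 sopranos and 3 of the 10 altos, C(10,1)·C(10,3) = 10·120 = 1200.
Probability = 1200/4845 = 80/323.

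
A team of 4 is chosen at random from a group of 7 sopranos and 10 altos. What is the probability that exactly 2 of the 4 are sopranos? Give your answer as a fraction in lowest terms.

27/68

The sample space is all 4-subsets of the 17: C(17,4) = 2380.
Selections with exactly 2 sopranos: choose 2 of the 7 sopranos and 2 of the 10 altos, C(7,2)·C(10,2) = 21·45 = 945.
Probability = 945/2380 = 27/68.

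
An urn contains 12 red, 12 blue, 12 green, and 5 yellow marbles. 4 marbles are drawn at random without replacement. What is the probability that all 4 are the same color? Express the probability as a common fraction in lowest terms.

149/10127

There are C(41,4) = 101270 ways to draw 4 marbles.
All same color: C(12,4) + C(12,4) + C(12,4) + C(5,4) = 495 + 495 + 495 + 5 = 1490.
Probability = 1490/101270 = 149/10127.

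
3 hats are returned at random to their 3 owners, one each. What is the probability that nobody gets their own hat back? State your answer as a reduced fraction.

There are 3! = 6 assignments.
By inclusion-exclusion, assignments with no fixed points: C(3,0)·3! − C(3,1)·2! + C(3,2)·1! − C(3,3)·0! = 2.
Probability = 2/6 = 1/3.

1/3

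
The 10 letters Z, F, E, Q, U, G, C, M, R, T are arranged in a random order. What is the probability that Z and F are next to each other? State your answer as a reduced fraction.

1/5

There are 10! = 3628800 arrangements.
Treat Z and F as a block: 9! arrangements of the blocks × 2 orders within the block = 2·362880 = 725760.
Probability = 725760/3628800 = 1/5.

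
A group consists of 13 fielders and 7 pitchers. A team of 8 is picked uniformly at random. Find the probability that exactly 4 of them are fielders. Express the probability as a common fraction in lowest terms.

The sample space is all 8-subsets of the 20: C(20,8) = 125970.
Selections with exactly 4 fielders: choose 4 of the 13 fielders and 4 of the 7 pitchers, C(13,4)·C(7,4) = 715·35 = 25025.
Probability = 25025/125970 = 385/1938.

385/1938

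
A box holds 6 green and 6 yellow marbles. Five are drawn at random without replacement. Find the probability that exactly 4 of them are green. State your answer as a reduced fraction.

The sample space is all 5-subsets of the 12: C(12,5) = 792.
Selections with exactly 4 green: choose 4 of the 6 green and 1 of the 6 yellow, C(6,4)·C(6,1) = 15·6 = 90.
Probability = 90/792 = 5/44.

5/44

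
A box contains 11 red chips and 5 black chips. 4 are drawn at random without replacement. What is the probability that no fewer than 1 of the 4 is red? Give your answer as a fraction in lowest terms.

There are C(16,4) = 1820 ways to choose the 4.
Favorable selections (no fewer than 1 red): C(11,1)·C(5,3) + C(11,2)·C(5,2) + C(11,3)·C(5,1) + C(11,4)·C(5,0) = 110 + 550 + 825 + 330 = 1815.
Probability = 1815/1820 = 363/364.

363/364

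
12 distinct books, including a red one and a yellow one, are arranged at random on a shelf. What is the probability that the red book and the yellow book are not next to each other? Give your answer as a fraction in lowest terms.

There are 12! = 479001600 arrangements.
Arrangements with the red book and the yellow book adjacent: 2·11! = 79833600.
So not adjacent: 479001600 − 79833600 = 399168000, probability 399168000/479001600 = 5/6.

5/6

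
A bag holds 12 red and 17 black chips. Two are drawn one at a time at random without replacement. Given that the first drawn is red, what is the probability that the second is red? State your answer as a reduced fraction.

After removing one red, 28 remain: 11 red and 17 black.
So the probability the next is red is 11/28.

11/28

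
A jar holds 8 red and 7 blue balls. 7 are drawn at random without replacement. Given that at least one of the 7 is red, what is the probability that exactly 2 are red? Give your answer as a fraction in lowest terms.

Work in counts. Selections with at least one red: C(15,7) − C(7,7) = 6435 − 1 = 6434.
Of those, selections where exactly 2 are red: C(8,2)·C(7,5) = 28·21 = 588.
Conditional probability = 588/6434 = 294/3217.

294/3217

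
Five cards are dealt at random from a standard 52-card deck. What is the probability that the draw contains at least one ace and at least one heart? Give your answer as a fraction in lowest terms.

There are C(52,5) = 2598960 possible draws.
By inclusion-exclusion on the complements, draws missing all aces or all hearts: C(48,5) + C(39,5) − C(36,5) = 1712304 + 575757 − 376992 = 1911069.
So draws with at least one of each: 2598960 − 1911069 = 687891, probability 687891/2598960 = 229297/866320.

229297/866320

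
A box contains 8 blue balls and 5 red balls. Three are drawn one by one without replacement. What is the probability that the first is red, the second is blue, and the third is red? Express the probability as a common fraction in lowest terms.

40/429

Multiply the conditional probabilities at each draw: 5/13 · 8/12 · 4/11 = 160/1716 = 40/429.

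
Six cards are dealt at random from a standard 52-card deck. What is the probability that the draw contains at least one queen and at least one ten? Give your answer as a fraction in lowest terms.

There are C(52,6) = 20358520 possible draws.
By inclusion-exclusion on the complements, draws missing all queens or all tens: C(48,6) + C(48,6) − C(44,6) = 12271512 + 12271512 − 7059052 = 17483972.
So draws with at least one of each: 20358520 − 17483972 = 2874548, probability 2874548/20358520 = 718637/5089630.

718637/5089630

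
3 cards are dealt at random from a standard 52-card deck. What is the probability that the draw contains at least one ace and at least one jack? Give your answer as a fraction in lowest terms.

There are C(52,3) = 22100 possible draws.
By inclusion-exclusion on the complements, draws missing all aces or all jacks: C(48,3) + C(48,3) − C(44,3) = 17296 + 17296 − 13244 = 21348.
So draws with at least one of each: 22100 − 21348 = 752, probability 752/22100 = 188/5525.

188/5525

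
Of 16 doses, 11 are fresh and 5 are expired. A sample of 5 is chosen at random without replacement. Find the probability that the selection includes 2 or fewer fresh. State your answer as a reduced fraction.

101/728

There are C(16,5) = 4368 ways to choose the 5.
Favorable selections (2 or fewer fresh): C(11,0)·C(5,5) + C(11,1)·C(5,4) + C(11,2)·C(5,3) = 1 + 55 + 550 = 606.
Probability = 606/4368 = 101/728.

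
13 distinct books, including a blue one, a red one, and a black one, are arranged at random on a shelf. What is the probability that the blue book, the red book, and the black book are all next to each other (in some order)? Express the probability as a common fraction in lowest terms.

1/26

There are 13! = 6227020800 arrangements.
Treat the three as one block: 11! placements × 3! orders within the block = 39916800·6 = 239500800.
Probability = 239500800/6227020800 = 1/26.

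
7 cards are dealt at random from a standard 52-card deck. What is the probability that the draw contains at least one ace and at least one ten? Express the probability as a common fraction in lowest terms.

There are C(52,7) = 133784560 possible draws.
By inclusion-exclusion on the complements, draws missing all aces or all tens: C(48,7) + C(48,7) − C(44,7) = 73629072 + 73629072 − 38320568 = 108937576.
So draws with at least one of each: 133784560 − 108937576 = 24846984, probability 24846984/133784560 = 3105873/16723070.

3105873/16723070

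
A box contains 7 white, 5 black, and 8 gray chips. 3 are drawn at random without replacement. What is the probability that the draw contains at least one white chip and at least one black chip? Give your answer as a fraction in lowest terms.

There are C(20,3) = 1140 possible draws.
By inclusion-exclusion on the complements, draws missing all white or all black: C(13,3) + C(15,3) − C(8,3) = 286 + 455 − 56 = 685.
So draws with at least one of each: 1140 − 685 = 455, probability 455/1140 = 91/228.

91/228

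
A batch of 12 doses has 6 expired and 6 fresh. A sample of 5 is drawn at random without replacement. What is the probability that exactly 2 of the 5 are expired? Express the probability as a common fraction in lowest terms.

There are C(12,5) = 792 ways to choose 5 from 12.
Selections with exactly 2 expired: choose 2 of the 6 expired and 3 of the 6 fresh, C(6,2)·C(6,3) = 15·20 = 300.
Probability = 300/792 = 25/66.

25/66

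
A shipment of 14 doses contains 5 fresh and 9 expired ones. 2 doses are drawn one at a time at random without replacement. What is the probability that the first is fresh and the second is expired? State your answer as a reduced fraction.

45/182

Multiply the conditional probabilities at each draw: 5/14 · 9/13 = 45/182.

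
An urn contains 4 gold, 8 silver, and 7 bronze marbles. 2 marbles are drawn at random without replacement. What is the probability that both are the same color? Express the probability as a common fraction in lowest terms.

55/171

There are C(19,2) = 171 ways to draw 2 marbles.
All same color: C(4,2) + C(8,2) + C(7,2) = 6 + 28 + 21 = 55.
Probability = 55/171.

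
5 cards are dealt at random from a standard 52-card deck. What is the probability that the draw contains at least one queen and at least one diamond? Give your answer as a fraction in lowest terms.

There are C(52,5) = 2598960 possible draws.
By inclusion-exclusion on the complements, draws missing all queens or all diamonds: C(48,5) + C(39,5) − C(36,5) = 1712304 + 575757 − 376992 = 1911069.
So draws with at least one of each: 2598960 − 1911069 = 687891, probability 687891/2598960 = 229297/866320.

229297/866320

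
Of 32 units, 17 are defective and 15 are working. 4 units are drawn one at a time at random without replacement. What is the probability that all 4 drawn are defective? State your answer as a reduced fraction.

Multiply the conditional probabilities at each draw: 17/32 · 16/31 · 15/30 · 14/29 = 57120/863040 = 119/1798.

119/1798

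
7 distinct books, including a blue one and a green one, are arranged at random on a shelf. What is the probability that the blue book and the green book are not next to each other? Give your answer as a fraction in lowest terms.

There are 7! = 5040 arrangements.
Arrangements with the blue book and the green book adjacent: 2·6! = 1440.
So not adjacent: 5040 − 1440 = 3600, probability 3600/5040 = 5/7.

5/7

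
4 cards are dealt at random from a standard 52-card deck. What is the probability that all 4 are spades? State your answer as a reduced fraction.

There are C(52,4) = 270725 possible 4-card hands.
Hands that are all spades: C(13,4) = 715.
Probability = 715/270725 = 11/4165.

11/4165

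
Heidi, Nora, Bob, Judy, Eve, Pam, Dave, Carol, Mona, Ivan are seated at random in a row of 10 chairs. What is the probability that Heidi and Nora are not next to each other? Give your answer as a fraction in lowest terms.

4/5

There are 10! = 3628800 arrangements.
Arrangements with Heidi and Nora adjacent: 2·9! = 725760.
So not adjacent: 3628800 − 725760 = 2903040, probability 2903040/3628800 = 4/5.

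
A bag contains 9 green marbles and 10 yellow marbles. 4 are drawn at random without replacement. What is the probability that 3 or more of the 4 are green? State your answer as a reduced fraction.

There are C(19,4) = 3876 ways to choose the 4.
Favorable selections (3 or more green): C(9,3)·C(10,1) + C(9,4)·C(10,0) = 840 + 126 = 966.
Probability = 966/3876 = 161/646.

161/646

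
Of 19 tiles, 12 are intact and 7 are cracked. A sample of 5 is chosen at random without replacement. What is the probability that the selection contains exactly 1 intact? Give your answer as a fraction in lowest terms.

There are C(19,5) = 11628 ways to choose 5 from 19.
Selections with exactly 1 intact: choose 1 of the 12 intact and 4 of the 7 cracked, C(12,1)·C(7,4) = 12·35 = 420.
Probability = 420/11628 = 35/969.

35/969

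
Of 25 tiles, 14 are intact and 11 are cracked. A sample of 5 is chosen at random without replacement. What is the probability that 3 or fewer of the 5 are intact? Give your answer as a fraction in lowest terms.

Total selections: C(25,5) = 53130.
Count the complement (more than 3 intact): C(14,4)·C(11,1) + C(14,5)·C(11,0) = 11011 + 2002 = 13013.
Probability = 1 − 13013/53130 = 40117/53130 = 521/690.

521/690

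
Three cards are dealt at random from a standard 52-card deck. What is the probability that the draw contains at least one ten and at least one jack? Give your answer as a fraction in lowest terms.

188/5525

There are C(52,3) = 22100 possible draws.
By inclusion-exclusion on the complements, draws missing all tens or all jacks: C(48,3) + C(48,3) − C(44,3) = 17296 + 17296 − 13244 = 21348.
So draws with at least one of each: 22100 − 21348 = 752, probability 752/22100 = 188/5525.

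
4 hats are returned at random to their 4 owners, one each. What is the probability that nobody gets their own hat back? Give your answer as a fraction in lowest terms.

3/8

There are 4! = 24 assignments.
By inclusion-exclusion, assignments with no fixed points: C(4,0)·4! − C(4,1)·3! + C(4,2)·2! − C(4,3)·1! + C(4,4)·0! = 9.
Probability = 9/24 = 3/8.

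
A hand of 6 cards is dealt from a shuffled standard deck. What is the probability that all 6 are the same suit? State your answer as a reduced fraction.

66/195755

There are C(52,6) = 20358520 possible 6-card hands.
Hands of one suit: 4 suits × C(13,6) = 4·1716 = 6864.
Probability = 6864/20358520 = 66/195755.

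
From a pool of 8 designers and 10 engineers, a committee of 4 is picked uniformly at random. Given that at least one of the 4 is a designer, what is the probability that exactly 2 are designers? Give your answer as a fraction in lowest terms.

Work in counts. Selections with at least one designer: C(18,4) − C(10,4) = 3060 − 210 = 2850.
Of those, selections where exactly 2 are designers: C(8,2)·C(10,2) = 28·45 = 1260.
Conditional probability = 1260/2850 = 42/95.

42/95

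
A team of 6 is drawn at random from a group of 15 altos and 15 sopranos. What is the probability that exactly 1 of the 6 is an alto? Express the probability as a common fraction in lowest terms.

11/145

The sample space is all 6-subsets of the 30: C(30,6) = 593775.
Selections with exactly 1 alto: choose 1 of the 15 altos and 5 of the 15 sopranos, C(15,1)·C(15,5) = 15·3003 = 45045.
Probability = 45045/593775 = 11/145.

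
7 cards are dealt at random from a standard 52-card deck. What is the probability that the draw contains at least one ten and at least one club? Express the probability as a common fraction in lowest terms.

53122231/133784560

There are C(52,7) = 133784560 possible draws.
By inclusion-exclusion on the complements, draws missing all tens or all clubs: C(48,7) + C(39,7) − C(36,7) = 73629072 + 15380937 − 8347680 = 80662329.
So draws with at least one of each: 133784560 − 80662329 = 53122231, probability 53122231/133784560.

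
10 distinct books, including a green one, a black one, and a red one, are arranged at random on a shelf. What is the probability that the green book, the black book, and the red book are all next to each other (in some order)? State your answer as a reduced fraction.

There are 10! = 3628800 arrangements.
Treat the three as one block: 8! placements × 3! orders within the block = 40320·6 = 241920.
Probability = 241920/3628800 = 1/15.

1/15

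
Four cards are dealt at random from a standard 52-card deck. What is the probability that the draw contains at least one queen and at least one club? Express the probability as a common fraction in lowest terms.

52799/270725

There are C(52,4) = 270725 possible draws.
By inclusion-exclusion on the complements, draws missing all queens or all clubs: C(48,4) + C(39,4) − C(36,4) = 194580 + 82251 − 58905 = 217926.
So draws with at least one of each: 270725 − 217926 = 52799, probability 52799/270725.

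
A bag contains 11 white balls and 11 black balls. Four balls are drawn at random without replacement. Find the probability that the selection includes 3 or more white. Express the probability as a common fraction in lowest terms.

39/133

Total selections: C(22,4) = 7315.
Favorable selections (3 or more white): C(11,3)·C(11,1) + C(11,4)·C(11,0) = 1815 + 330 = 2145.
Probability = 2145/7315 = 39/133.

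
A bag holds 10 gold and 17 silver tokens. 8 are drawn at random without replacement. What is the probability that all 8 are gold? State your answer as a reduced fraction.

1/49335

There are C(27,8) = 2220075 possible selections.
Selections with all gold: C(10,8) = 45.
Probability = 45/2220075 = 1/49335.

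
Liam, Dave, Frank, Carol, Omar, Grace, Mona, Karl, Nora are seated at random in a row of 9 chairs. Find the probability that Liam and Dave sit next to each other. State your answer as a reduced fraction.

2/9

There are 9! = 362880 arrangements.
Treat Liam and Dave as a block: 8! arrangements of the blocks × 2 orders within the block = 2·40320 = 80640.
Probability = 80640/362880 = 2/9.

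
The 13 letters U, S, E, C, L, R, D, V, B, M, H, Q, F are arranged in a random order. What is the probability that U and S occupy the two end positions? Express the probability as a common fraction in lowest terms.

1/78

There are 13! = 6227020800 arrangements.
Place U and S at the ends in 2 ways, arrange the remaining 11 in 11! = 39916800 ways: 2·39916800 = 79833600.
Probability = 79833600/6227020800 = 1/78.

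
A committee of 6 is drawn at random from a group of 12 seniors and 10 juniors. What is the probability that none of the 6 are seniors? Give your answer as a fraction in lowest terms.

There are C(22,6) = 74613 possible selections.
Selections with no seniors (all juniors): C(10,6) = 210.
Probability = 210/74613 = 10/3553.

10/3553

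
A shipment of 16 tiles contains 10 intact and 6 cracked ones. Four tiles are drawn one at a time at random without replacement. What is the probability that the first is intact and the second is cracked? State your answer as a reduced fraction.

Multiply the conditional probabilities at each draw: 10/16 · 6/15 = 60/240 = 1/4.

1/4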